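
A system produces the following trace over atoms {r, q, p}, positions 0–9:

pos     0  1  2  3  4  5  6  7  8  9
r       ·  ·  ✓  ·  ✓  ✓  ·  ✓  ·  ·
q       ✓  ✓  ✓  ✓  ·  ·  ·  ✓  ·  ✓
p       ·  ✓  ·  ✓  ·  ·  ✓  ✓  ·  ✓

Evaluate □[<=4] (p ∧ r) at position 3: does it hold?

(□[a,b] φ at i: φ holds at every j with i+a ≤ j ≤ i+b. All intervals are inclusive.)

Does not hold

Check (p ∧ r) at every j in [3,7]:
  j=3: false
  j=4: false
  j=5: false
  j=6: false
  j=7: true
Fails at j=3 → formula fails.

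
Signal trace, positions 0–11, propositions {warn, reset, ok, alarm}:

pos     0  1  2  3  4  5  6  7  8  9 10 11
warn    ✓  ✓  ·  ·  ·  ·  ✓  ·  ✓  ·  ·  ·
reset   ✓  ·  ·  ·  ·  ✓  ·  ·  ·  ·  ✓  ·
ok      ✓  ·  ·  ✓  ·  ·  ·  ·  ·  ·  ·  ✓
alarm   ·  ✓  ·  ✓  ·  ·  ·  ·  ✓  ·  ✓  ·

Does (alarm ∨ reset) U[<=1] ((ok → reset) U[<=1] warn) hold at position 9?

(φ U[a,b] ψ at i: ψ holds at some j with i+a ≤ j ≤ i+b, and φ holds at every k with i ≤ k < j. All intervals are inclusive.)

Does not hold

Need some j in [9,10] with ((ok → reset) U[<=1] warn), and (alarm ∨ reset) at every k in [9,j-1].
  j=9: ((ok → reset) U[<=1] warn) — fails.
  j=10: ((ok → reset) U[<=1] warn) — fails.
No j in the window works → until fails.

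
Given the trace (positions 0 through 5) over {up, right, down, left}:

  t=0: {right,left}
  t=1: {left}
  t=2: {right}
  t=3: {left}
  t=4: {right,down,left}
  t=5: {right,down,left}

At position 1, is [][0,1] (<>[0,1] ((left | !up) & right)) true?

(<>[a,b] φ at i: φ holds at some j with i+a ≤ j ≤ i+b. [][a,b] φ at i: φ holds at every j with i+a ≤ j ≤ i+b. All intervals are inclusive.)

Check <>[0,1] ((left | !up) & right) at every j in [1,2]:
  j=1: holds (witness at 2)
  j=2: holds (witness at 2)
All positions satisfy it → formula holds.

Holds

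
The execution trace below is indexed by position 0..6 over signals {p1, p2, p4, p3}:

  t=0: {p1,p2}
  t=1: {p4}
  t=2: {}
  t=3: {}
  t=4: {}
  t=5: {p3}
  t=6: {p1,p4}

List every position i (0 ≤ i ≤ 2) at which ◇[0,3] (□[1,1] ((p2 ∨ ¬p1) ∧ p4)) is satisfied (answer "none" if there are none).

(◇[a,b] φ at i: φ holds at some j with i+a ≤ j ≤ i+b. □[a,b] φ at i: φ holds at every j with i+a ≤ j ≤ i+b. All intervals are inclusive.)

Evaluate at each i in [0,2]:
  i=0: ✓ (witness j=0)
  i=1: ✗ (none in [1,4])
  i=2: ✗ (none in [2,5])

0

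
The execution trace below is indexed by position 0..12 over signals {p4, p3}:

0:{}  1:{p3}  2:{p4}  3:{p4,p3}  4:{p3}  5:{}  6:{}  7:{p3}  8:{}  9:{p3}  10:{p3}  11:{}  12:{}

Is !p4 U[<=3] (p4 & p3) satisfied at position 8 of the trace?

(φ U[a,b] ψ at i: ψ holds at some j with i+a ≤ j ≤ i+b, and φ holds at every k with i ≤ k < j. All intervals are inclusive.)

Need some j in [8,11] with (p4 & p3), and !p4 at every k in [8,j-1].
  j=8: (p4 & p3) false.
  j=9: (p4 & p3) false.
  j=10: (p4 & p3) false.
  j=11: (p4 & p3) false.
No j in the window works → until fails.

No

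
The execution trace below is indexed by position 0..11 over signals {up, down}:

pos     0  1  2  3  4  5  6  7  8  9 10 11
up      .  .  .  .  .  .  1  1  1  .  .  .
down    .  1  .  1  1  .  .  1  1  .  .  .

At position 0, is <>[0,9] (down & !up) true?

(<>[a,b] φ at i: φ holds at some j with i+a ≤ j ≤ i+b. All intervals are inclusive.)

Check (down & !up) at each j in [0,9]:
  j=0: false
  j=1: true
  j=2: false
  j=3: true
  j=4: true
  j=5: false
  j=6: false
  j=7: false
  j=8: false
  j=9: false
Found at j=1 → formula holds.

Holds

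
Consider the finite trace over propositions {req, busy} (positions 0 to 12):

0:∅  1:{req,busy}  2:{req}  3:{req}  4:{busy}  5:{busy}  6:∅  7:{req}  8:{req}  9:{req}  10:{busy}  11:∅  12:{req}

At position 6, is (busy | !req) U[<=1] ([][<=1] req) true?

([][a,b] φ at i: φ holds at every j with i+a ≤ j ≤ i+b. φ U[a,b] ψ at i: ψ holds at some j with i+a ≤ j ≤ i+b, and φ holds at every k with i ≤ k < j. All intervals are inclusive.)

True

Need some j in [6,7] with [][<=1] req, and (busy | !req) at every k in [6,j-1].
  j=6: [][<=1] req — fails at 6.
  j=7: [][<=1] req holds; (busy | !req) holds at every k in [6,6] → satisfied.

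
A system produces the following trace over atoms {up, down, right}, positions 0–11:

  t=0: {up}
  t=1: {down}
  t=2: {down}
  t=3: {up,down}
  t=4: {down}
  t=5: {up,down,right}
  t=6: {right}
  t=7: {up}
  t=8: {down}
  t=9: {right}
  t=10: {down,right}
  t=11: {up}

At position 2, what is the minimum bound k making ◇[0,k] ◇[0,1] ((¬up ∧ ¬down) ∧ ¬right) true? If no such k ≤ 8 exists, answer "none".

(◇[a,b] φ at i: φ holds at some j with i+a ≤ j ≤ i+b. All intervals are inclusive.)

none

Scan j = 2,3,… for ◇[0,1] ((¬up ∧ ¬down) ∧ ¬right):
  j=2: fails
  j=3: fails
  j=4: fails
  j=5: fails
  j=6: fails
  j=7: fails
  j=8: fails
  j=9: fails
  j=10: fails
No j in [2,10] satisfies it → none.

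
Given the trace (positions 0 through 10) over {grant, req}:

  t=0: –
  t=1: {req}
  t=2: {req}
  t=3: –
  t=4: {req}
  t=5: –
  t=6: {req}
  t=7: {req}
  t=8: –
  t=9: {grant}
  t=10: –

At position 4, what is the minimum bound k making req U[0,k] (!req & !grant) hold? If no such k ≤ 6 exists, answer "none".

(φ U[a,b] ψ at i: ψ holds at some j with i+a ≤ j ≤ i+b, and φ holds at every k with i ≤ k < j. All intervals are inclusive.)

Need earliest j ≥ 4 with (!req & !grant), and req at every k in [4,j-1].
  j=4: rhs fails.
  j=5: rhs holds; lhs holds on [4,4]. k = 1.

1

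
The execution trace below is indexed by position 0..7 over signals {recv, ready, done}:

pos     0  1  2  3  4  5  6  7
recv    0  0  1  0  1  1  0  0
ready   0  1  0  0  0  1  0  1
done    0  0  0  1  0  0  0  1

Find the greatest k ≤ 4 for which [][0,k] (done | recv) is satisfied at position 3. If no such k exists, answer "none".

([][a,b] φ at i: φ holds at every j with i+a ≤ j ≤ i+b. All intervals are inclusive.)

(done | recv) must hold from j=3 onward; find where it first fails.
  j=3: holds
  j=4: holds
  j=5: holds
  j=6: fails
Holds on [3,5], so largest k = 2.

2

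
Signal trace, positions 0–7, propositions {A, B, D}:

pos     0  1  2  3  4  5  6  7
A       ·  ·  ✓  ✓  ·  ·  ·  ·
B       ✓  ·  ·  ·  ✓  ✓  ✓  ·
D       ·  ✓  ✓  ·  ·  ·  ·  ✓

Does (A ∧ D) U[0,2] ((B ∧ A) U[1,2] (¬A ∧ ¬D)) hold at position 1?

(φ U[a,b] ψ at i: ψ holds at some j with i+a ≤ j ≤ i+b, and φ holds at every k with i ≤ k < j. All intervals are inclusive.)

Does not hold

Need some j in [1,3] with ((B ∧ A) U[1,2] (¬A ∧ ¬D)), and (A ∧ D) at every k in [1,j-1].
  j=1: ((B ∧ A) U[1,2] (¬A ∧ ¬D)) — fails.
  j=2: ((B ∧ A) U[1,2] (¬A ∧ ¬D)) — fails.
  j=3: ((B ∧ A) U[1,2] (¬A ∧ ¬D)) — fails.
No j in the window works → until fails.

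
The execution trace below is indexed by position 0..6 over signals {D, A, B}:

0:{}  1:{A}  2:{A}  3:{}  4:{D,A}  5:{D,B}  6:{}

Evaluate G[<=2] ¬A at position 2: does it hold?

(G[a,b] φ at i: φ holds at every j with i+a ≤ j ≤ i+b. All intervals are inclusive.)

Check ¬A at every j in [2,4]:
  j=2: false
  j=3: true
  j=4: false
Fails at j=2 → formula fails.

False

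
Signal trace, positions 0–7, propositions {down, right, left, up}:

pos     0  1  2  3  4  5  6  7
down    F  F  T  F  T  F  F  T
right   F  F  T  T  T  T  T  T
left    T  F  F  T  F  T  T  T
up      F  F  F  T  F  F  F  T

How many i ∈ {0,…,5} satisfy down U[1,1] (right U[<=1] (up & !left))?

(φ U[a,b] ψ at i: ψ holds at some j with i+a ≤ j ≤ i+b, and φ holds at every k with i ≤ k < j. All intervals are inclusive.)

0

Evaluate at each i in [0,5]:
  i=0: ✗ (no rhs in [1,1])
  i=1: ✗ (no rhs in [2,2])
  i=2: ✗ (no rhs in [3,3])
  i=3: ✗ (no rhs in [4,4])
  i=4: ✗ (no rhs in [5,5])
  i=5: ✗ (no rhs in [6,6])
Positions where it holds: {} → 0.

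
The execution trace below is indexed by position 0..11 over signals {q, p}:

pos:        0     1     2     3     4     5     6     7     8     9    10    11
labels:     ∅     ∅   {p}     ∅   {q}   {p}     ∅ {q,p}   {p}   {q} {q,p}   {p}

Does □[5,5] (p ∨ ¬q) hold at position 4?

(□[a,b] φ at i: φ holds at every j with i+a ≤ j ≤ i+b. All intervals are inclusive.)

Check (p ∨ ¬q) at every j in [9,9]:
  j=9: false
Fails at j=9 → formula fails.

False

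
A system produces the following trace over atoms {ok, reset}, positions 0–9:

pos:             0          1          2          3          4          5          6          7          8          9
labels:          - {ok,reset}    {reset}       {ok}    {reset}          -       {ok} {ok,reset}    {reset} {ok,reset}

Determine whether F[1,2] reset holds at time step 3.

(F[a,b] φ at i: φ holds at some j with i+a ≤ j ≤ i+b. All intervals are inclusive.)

Holds

Check reset at each j in [4,5]:
  j=4: true
  j=5: false
Found at j=4 → formula holds.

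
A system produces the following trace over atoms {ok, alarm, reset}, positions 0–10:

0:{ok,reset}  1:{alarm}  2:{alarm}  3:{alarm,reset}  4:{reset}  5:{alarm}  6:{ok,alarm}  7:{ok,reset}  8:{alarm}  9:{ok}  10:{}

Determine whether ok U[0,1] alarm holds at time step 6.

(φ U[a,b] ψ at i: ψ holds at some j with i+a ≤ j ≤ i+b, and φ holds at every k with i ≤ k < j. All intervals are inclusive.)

True

Need some j in [6,7] with alarm, and ok at every k in [6,j-1].
  j=6: alarm holds; no prefix to check → satisfied.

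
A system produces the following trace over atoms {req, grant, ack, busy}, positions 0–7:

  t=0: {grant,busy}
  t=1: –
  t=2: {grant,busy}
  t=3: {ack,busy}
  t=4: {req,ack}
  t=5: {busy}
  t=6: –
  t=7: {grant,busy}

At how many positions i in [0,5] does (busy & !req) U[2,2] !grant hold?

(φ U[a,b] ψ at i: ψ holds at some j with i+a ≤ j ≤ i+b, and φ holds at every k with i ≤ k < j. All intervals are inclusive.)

1

Evaluate at each i in [0,5]:
  i=0: ✗ (no rhs in [2,2])
  i=1: ✗ (lhs fails at k=1 before rhs at j=3)
  i=2: ✓ (rhs at j=4; lhs holds on [2,3])
  i=3: ✗ (lhs fails at k=4 before rhs at j=5)
  i=4: ✗ (lhs fails at k=4 before rhs at j=6)
  i=5: ✗ (no rhs in [7,7])
Positions where it holds: {2} → 1.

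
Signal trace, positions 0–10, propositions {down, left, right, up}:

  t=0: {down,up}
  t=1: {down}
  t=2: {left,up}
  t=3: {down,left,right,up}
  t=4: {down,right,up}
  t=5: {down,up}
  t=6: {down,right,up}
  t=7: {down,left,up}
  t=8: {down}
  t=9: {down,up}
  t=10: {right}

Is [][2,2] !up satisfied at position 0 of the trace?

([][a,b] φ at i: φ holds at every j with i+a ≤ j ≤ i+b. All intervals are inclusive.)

False

Check !up at every j in [2,2]:
  j=2: false
Fails at j=2 → formula fails.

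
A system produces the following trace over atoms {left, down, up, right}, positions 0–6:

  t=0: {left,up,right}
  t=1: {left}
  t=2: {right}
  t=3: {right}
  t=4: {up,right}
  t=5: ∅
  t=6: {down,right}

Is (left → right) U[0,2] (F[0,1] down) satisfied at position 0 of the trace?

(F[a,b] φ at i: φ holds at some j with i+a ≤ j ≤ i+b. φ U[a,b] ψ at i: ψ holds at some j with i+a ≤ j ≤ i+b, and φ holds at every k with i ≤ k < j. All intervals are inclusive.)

Need some j in [0,2] with F[0,1] down, and (left → right) at every k in [0,j-1].
  j=0: F[0,1] down — fails (none in [0,1]).
  j=1: F[0,1] down — fails (none in [1,2]).
  j=2: F[0,1] down — fails (none in [2,3]).
No j in the window works → until fails.

False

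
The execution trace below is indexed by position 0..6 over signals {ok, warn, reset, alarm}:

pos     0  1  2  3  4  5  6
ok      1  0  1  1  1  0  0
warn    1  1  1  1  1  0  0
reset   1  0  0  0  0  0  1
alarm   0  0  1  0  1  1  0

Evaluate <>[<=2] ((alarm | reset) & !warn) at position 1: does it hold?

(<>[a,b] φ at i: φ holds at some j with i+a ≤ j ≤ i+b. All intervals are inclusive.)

Does not hold

Check ((alarm | reset) & !warn) at each j in [1,3]:
  j=1: false
  j=2: false
  j=3: false
No position in the window satisfies it → formula fails.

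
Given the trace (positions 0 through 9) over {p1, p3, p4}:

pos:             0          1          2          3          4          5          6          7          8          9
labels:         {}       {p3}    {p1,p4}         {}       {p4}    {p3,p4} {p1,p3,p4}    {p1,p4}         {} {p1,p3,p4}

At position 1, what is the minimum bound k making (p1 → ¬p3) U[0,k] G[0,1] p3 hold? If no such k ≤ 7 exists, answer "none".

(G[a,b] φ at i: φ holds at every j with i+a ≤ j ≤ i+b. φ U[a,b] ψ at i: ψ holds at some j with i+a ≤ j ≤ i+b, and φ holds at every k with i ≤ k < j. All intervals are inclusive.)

4

Need earliest j ≥ 1 with G[0,1] p3, and (p1 → ¬p3) at every k in [1,j-1].
  j=1: rhs fails.
  j=2: rhs fails.
  j=3: rhs fails.
  j=4: rhs fails.
  j=5: rhs holds; lhs holds on [1,4]. k = 4.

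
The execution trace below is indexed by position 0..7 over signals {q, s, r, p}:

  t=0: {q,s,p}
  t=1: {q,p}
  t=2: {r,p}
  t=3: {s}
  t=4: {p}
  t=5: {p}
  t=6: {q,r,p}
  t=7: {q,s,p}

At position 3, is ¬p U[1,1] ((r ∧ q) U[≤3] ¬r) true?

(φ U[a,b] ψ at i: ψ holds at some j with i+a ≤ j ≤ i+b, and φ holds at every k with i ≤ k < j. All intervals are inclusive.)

Holds

Need some j in [4,4] with ((r ∧ q) U[≤3] ¬r), and ¬p at every k in [3,j-1].
  j=4: ((r ∧ q) U[≤3] ¬r) holds; ¬p holds at every k in [3,3] → satisfied.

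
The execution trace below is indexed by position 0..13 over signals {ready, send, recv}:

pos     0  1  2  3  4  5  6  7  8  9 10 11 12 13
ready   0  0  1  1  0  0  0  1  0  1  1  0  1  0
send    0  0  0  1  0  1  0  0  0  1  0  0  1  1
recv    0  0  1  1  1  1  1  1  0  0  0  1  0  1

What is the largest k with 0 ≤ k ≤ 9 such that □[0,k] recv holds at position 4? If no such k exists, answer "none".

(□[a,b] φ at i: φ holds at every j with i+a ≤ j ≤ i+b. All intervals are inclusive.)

3

recv must hold from j=4 onward; find where it first fails.
  j=4: holds
  j=5: holds
  j=6: holds
  j=7: holds
  j=8: fails
Holds on [4,7], so largest k = 3.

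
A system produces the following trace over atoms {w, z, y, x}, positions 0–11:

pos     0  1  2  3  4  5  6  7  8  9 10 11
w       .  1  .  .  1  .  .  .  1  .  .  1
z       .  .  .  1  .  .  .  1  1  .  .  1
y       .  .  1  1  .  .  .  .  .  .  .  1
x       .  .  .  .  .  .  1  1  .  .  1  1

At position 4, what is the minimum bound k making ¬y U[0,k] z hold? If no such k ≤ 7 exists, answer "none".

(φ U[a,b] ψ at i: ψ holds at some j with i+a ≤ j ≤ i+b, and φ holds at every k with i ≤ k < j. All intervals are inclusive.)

3

Need earliest j ≥ 4 with z, and ¬y at every k in [4,j-1].
  j=4: rhs fails.
  j=5: rhs fails.
  j=6: rhs fails.
  j=7: rhs holds; lhs holds on [4,6]. k = 3.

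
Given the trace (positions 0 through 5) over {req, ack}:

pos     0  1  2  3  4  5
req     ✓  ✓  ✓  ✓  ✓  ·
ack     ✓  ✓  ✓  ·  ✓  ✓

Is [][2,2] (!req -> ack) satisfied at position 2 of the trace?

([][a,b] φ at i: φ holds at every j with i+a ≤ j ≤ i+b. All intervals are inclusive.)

True

Check (!req -> ack) at every j in [4,4]:
  j=4: antecedent false → ✓
All positions satisfy it → formula holds.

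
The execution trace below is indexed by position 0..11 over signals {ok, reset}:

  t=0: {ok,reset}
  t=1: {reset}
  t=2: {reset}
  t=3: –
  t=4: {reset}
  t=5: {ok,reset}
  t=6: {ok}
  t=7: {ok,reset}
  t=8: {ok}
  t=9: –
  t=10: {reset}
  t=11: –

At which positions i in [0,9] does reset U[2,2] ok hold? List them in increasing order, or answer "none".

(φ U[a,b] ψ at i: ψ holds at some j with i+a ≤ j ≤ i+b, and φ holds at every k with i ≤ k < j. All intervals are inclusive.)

Evaluate at each i in [0,9]:
  i=0: ✗ (no rhs in [2,2])
  i=1: ✗ (no rhs in [3,3])
  i=2: ✗ (no rhs in [4,4])
  i=3: ✗ (lhs fails at k=3 before rhs at j=5)
  i=4: ✓ (rhs at j=6; lhs holds on [4,5])
  i=5: ✗ (lhs fails at k=6 before rhs at j=7)
  i=6: ✗ (lhs fails at k=6 before rhs at j=8)
  i=7: ✗ (no rhs in [9,9])
  i=8: ✗ (no rhs in [10,10])
  i=9: ✗ (no rhs in [11,11])

4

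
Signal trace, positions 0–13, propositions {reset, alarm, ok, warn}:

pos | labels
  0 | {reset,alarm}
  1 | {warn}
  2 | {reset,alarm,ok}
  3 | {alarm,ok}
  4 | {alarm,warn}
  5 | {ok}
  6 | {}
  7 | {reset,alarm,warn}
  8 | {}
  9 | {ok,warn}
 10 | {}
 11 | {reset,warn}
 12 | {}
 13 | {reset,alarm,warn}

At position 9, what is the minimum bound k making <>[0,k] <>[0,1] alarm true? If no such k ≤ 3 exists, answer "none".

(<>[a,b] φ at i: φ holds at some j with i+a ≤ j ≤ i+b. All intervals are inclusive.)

3

Scan j = 9,10,… for <>[0,1] alarm:
  j=9: fails
  j=10: fails
  j=11: fails
  j=12: holds
First hit at j=12, so smallest k = 12-9 = 3.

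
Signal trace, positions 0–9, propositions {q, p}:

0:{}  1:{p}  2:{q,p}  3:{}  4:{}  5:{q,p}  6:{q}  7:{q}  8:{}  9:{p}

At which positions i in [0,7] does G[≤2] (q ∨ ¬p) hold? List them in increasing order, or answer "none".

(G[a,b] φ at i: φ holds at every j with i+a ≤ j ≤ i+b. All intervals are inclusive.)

Evaluate at each i in [0,7]:
  i=0: ✗ (fails at j=1)
  i=1: ✗ (fails at j=1)
  i=2: ✓ (all of [2,4])
  i=3: ✓ (all of [3,5])
  i=4: ✓ (all of [4,6])
  i=5: ✓ (all of [5,7])
  i=6: ✓ (all of [6,8])
  i=7: ✗ (fails at j=9)

2, 3, 4, 5, 6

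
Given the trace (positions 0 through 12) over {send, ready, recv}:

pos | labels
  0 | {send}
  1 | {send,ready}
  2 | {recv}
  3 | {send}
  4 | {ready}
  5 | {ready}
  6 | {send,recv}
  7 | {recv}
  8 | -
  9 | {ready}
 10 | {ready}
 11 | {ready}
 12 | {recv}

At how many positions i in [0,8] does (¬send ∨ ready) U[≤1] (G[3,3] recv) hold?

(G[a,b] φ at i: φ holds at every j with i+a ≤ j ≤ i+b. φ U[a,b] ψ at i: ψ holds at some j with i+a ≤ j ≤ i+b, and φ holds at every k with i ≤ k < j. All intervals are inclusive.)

4

Evaluate at each i in [0,8]:
  i=0: ✗ (no rhs in [0,1])
  i=1: ✗ (no rhs in [1,2])
  i=2: ✓ (rhs at j=3; lhs holds on [2,2])
  i=3: ✓ (rhs at j=3)
  i=4: ✓ (rhs at j=4)
  i=5: ✗ (no rhs in [5,6])
  i=6: ✗ (no rhs in [6,7])
  i=7: ✗ (no rhs in [7,8])
  i=8: ✓ (rhs at j=9; lhs holds on [8,8])
Positions where it holds: {2, 3, 4, 8} → 4.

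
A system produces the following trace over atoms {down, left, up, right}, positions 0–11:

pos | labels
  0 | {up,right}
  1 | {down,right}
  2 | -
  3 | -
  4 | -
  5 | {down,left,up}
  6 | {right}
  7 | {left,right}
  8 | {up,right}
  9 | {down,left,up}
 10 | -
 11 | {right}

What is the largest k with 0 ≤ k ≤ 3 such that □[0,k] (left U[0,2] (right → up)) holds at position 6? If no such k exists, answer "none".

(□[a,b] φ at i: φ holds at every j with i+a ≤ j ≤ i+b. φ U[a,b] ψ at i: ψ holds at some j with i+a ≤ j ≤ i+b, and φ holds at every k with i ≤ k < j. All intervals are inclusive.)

none

(left U[0,2] (right → up)) must hold from j=6 onward; find where it first fails.
  j=6: fails → no k works.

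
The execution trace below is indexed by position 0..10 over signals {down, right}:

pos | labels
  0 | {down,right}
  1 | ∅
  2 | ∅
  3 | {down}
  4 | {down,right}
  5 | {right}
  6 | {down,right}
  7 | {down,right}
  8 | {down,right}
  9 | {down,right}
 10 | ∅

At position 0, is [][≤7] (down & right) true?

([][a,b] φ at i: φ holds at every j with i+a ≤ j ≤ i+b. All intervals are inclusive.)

False

Check (down & right) at every j in [0,7]:
  j=0: true
  j=1: false
  j=2: false
  j=3: false
  j=4: true
  j=5: false
  j=6: true
  j=7: true
Fails at j=1 → formula fails.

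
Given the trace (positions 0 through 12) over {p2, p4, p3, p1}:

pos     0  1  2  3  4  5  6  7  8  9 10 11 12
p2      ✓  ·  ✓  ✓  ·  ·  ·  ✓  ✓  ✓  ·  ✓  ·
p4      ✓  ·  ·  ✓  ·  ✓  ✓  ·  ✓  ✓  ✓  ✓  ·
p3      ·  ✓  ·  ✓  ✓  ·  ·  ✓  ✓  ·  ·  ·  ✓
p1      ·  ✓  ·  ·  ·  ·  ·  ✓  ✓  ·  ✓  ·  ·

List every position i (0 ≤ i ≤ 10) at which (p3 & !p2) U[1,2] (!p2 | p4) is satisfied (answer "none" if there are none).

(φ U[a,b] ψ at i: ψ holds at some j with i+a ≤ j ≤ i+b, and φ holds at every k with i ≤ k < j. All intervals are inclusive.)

4

Evaluate at each i in [0,10]:
  i=0: ✗ (lhs fails at k=0 before rhs at j=1)
  i=1: ✗ (lhs fails at k=2 before rhs at j=3)
  i=2: ✗ (lhs fails at k=2 before rhs at j=3)
  i=3: ✗ (lhs fails at k=3 before rhs at j=4)
  i=4: ✓ (rhs at j=5; lhs holds on [4,4])
  i=5: ✗ (lhs fails at k=5 before rhs at j=6)
  i=6: ✗ (lhs fails at k=6 before rhs at j=8)
  i=7: ✗ (lhs fails at k=7 before rhs at j=8)
  i=8: ✗ (lhs fails at k=8 before rhs at j=9)
  i=9: ✗ (lhs fails at k=9 before rhs at j=10)
  i=10: ✗ (lhs fails at k=10 before rhs at j=11)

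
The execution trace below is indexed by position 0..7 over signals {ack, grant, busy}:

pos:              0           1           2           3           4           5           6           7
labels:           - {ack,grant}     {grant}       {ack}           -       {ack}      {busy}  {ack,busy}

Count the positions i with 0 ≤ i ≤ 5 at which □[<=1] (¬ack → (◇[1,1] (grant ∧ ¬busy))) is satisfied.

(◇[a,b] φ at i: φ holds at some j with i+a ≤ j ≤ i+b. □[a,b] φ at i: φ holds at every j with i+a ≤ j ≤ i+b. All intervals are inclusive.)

1

Evaluate at each i in [0,5]:
  i=0: ✓ (all of [0,1])
  i=1: ✗ (fails at j=2)
  i=2: ✗ (fails at j=2)
  i=3: ✗ (fails at j=4)
  i=4: ✗ (fails at j=4)
  i=5: ✗ (fails at j=6)
Positions where it holds: {0} → 1.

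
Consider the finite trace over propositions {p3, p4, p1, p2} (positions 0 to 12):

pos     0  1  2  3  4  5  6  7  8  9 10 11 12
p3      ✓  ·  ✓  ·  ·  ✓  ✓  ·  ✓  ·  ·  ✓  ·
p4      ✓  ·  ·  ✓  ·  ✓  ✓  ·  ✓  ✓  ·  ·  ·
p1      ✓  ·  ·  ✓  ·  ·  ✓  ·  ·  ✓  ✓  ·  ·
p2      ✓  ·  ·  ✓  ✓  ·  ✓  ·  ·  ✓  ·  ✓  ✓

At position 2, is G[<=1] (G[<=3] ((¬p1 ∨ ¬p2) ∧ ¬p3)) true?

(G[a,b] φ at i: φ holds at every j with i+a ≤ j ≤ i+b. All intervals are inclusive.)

No

Check G[<=3] ((¬p1 ∨ ¬p2) ∧ ¬p3) at every j in [2,3]:
  j=2: fails at 2
  j=3: fails at 3
Fails at j=2 → formula fails.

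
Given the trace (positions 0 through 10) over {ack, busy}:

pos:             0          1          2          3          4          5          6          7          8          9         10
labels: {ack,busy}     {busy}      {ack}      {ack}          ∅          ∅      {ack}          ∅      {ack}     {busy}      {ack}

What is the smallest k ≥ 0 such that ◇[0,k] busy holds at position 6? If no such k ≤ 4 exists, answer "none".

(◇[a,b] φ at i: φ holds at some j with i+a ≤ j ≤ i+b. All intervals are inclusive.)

Scan j = 6,7,… for busy:
  j=6: fails
  j=7: fails
  j=8: fails
  j=9: holds
First hit at j=9, so smallest k = 9-6 = 3.

3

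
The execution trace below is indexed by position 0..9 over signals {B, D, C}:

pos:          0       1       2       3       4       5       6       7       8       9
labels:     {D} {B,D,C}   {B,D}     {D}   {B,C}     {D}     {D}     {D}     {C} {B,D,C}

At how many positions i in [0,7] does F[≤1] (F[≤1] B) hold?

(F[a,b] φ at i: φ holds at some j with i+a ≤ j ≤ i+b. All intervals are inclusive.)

Evaluate at each i in [0,7]:
  i=0: ✓ (witness j=0)
  i=1: ✓ (witness j=1)
  i=2: ✓ (witness j=2)
  i=3: ✓ (witness j=3)
  i=4: ✓ (witness j=4)
  i=5: ✗ (none in [5,6])
  i=6: ✗ (none in [6,7])
  i=7: ✓ (witness j=8)
Positions where it holds: {0, 1, 2, 3, 4, 7} → 6.

6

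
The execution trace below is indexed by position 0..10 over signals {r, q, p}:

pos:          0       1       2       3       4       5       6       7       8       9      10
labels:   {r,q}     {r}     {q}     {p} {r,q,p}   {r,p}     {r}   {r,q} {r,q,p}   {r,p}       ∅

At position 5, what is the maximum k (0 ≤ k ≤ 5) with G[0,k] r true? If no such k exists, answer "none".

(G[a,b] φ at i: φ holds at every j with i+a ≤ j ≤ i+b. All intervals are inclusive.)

r must hold from j=5 onward; find where it first fails.
  j=5: holds
  j=6: holds
  j=7: holds
  j=8: holds
  j=9: holds
  j=10: fails
Holds on [5,9], so largest k = 4.

4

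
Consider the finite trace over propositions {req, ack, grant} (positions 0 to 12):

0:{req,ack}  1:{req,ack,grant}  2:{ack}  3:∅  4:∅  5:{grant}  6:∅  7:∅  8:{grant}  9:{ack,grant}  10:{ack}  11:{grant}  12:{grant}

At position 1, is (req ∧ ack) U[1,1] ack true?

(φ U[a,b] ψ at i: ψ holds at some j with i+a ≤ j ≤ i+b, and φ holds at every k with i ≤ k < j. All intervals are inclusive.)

True

Need some j in [2,2] with ack, and (req ∧ ack) at every k in [1,j-1].
  j=2: ack holds; (req ∧ ack) holds at every k in [1,1] → satisfied.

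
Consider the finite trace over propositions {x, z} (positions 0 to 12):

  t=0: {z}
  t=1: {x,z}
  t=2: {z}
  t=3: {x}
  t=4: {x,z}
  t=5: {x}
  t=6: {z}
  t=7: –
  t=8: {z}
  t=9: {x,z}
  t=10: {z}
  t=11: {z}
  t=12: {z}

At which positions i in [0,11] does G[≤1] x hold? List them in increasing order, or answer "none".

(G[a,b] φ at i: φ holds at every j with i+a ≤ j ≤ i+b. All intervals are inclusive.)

Evaluate at each i in [0,11]:
  i=0: ✗ (fails at j=0)
  i=1: ✗ (fails at j=2)
  i=2: ✗ (fails at j=2)
  i=3: ✓ (all of [3,4])
  i=4: ✓ (all of [4,5])
  i=5: ✗ (fails at j=6)
  i=6: ✗ (fails at j=6)
  i=7: ✗ (fails at j=7)
  i=8: ✗ (fails at j=8)
  i=9: ✗ (fails at j=10)
  i=10: ✗ (fails at j=10)
  i=11: ✗ (fails at j=11)

3, 4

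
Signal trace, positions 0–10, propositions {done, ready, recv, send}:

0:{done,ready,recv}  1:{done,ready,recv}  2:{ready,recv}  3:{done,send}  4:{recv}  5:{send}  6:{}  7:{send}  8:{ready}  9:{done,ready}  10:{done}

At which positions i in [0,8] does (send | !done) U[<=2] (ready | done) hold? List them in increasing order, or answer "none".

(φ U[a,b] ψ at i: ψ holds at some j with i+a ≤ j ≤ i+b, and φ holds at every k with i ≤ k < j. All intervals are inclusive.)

Evaluate at each i in [0,8]:
  i=0: ✓ (rhs at j=0)
  i=1: ✓ (rhs at j=1)
  i=2: ✓ (rhs at j=2)
  i=3: ✓ (rhs at j=3)
  i=4: ✗ (no rhs in [4,6])
  i=5: ✗ (no rhs in [5,7])
  i=6: ✓ (rhs at j=8; lhs holds on [6,7])
  i=7: ✓ (rhs at j=8; lhs holds on [7,7])
  i=8: ✓ (rhs at j=8)

0, 1, 2, 3, 6, 7, 8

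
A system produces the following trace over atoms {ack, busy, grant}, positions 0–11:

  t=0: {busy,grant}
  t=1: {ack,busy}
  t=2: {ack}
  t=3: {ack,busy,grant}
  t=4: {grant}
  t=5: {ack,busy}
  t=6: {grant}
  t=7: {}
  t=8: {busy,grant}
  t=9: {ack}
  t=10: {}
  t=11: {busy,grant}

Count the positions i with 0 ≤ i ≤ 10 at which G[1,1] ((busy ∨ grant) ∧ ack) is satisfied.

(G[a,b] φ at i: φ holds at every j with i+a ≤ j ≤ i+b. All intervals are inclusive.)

3

Evaluate at each i in [0,10]:
  i=0: ✓ (all of [1,1])
  i=1: ✗ (fails at j=2)
  i=2: ✓ (all of [3,3])
  i=3: ✗ (fails at j=4)
  i=4: ✓ (all of [5,5])
  i=5: ✗ (fails at j=6)
  i=6: ✗ (fails at j=7)
  i=7: ✗ (fails at j=8)
  i=8: ✗ (fails at j=9)
  i=9: ✗ (fails at j=10)
  i=10: ✗ (fails at j=11)
Positions where it holds: {0, 2, 4} → 3.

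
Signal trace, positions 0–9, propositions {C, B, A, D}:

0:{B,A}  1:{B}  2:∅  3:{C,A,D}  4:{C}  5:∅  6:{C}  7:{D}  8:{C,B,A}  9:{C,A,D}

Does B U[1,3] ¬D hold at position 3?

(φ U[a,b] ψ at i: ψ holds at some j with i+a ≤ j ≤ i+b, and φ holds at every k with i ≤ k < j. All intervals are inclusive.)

Need some j in [4,6] with ¬D, and B at every k in [3,j-1].
  j=4: ¬D holds, but B fails at k=3 → not this j.
  j=5: ¬D holds, but B fails at k=3 → not this j.
  j=6: ¬D holds, but B fails at k=3 → not this j.
No j in the window works → until fails.

Does not hold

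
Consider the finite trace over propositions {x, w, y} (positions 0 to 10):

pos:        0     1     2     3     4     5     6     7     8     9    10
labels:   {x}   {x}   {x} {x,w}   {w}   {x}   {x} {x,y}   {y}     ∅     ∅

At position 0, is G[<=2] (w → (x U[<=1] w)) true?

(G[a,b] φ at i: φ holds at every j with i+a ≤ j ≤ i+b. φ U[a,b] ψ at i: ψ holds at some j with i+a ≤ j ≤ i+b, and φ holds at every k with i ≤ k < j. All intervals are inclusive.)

Check (w → (x U[<=1] w)) at every j in [0,2]:
  j=0: antecedent false → ✓
  j=1: antecedent false → ✓
  j=2: antecedent false → ✓
All positions satisfy it → formula holds.

Holds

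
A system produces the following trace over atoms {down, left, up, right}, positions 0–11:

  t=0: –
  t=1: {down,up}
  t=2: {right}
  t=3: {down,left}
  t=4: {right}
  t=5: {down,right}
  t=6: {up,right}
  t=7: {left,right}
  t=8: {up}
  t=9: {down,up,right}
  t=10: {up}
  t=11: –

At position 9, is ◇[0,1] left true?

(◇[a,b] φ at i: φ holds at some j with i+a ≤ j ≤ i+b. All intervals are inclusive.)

Check left at each j in [9,10]:
  j=9: false
  j=10: false
No position in the window satisfies it → formula fails.

No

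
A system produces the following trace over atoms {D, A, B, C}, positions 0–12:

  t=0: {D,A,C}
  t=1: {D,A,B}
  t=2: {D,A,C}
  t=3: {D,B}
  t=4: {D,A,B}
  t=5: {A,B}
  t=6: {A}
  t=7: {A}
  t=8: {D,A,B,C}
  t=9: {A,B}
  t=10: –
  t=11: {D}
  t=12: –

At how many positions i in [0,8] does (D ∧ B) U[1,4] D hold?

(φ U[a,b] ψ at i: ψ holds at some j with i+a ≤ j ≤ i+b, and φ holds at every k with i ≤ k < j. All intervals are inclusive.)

Evaluate at each i in [0,8]:
  i=0: ✗ (lhs fails at k=0 before rhs at j=1)
  i=1: ✓ (rhs at j=2; lhs holds on [1,1])
  i=2: ✗ (lhs fails at k=2 before rhs at j=3)
  i=3: ✓ (rhs at j=4; lhs holds on [3,3])
  i=4: ✗ (lhs fails at k=5 before rhs at j=8)
  i=5: ✗ (lhs fails at k=5 before rhs at j=8)
  i=6: ✗ (lhs fails at k=6 before rhs at j=8)
  i=7: ✗ (lhs fails at k=7 before rhs at j=8)
  i=8: ✗ (lhs fails at k=9 before rhs at j=11)
Positions where it holds: {1, 3} → 2.

2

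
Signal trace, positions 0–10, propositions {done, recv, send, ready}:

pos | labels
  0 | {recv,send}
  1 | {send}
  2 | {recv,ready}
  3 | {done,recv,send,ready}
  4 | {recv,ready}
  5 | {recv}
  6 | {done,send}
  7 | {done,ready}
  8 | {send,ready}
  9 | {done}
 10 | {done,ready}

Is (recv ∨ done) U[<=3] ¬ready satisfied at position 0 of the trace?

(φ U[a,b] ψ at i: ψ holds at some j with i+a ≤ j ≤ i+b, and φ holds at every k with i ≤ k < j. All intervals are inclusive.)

Holds

Need some j in [0,3] with ¬ready, and (recv ∨ done) at every k in [0,j-1].
  j=0: ¬ready holds; no prefix to check → satisfied.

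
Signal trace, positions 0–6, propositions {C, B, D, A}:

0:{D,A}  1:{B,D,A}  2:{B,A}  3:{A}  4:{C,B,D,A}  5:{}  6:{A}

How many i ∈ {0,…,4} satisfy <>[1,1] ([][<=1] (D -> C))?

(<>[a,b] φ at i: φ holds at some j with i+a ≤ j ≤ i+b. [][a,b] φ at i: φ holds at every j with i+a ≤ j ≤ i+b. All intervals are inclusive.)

4

Evaluate at each i in [0,4]:
  i=0: ✗ (none in [1,1])
  i=1: ✓ (witness j=2)
  i=2: ✓ (witness j=3)
  i=3: ✓ (witness j=4)
  i=4: ✓ (witness j=5)
Positions where it holds: {1, 2, 3, 4} → 4.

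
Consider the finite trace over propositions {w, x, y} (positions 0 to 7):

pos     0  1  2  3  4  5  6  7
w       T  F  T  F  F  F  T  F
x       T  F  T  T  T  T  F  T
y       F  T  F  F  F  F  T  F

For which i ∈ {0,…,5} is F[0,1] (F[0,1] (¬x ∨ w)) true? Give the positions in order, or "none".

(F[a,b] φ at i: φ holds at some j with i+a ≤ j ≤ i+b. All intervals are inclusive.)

0, 1, 2, 4, 5

Evaluate at each i in [0,5]:
  i=0: ✓ (witness j=0)
  i=1: ✓ (witness j=1)
  i=2: ✓ (witness j=2)
  i=3: ✗ (none in [3,4])
  i=4: ✓ (witness j=5)
  i=5: ✓ (witness j=5)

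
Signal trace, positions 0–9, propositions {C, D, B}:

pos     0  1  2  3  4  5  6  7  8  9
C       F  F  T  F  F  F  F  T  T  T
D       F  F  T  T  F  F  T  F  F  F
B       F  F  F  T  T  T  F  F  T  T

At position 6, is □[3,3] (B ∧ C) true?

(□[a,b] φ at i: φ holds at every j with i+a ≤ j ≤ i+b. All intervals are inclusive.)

True

Check (B ∧ C) at every j in [9,9]:
  j=9: true
All positions satisfy it → formula holds.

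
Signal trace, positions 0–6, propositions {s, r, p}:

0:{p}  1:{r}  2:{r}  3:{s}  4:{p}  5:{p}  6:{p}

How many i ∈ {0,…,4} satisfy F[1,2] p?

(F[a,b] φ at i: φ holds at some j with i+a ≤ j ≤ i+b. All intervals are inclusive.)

3

Evaluate at each i in [0,4]:
  i=0: ✗ (none in [1,2])
  i=1: ✗ (none in [2,3])
  i=2: ✓ (witness j=4)
  i=3: ✓ (witness j=4)
  i=4: ✓ (witness j=5)
Positions where it holds: {2, 3, 4} → 3.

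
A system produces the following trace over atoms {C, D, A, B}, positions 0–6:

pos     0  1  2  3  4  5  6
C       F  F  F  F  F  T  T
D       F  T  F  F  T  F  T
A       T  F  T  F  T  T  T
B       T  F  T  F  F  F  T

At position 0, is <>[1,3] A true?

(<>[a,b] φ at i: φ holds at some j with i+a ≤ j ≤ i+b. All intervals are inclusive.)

Check A at each j in [1,3]:
  j=1: false
  j=2: true
  j=3: false
Found at j=2 → formula holds.

Yes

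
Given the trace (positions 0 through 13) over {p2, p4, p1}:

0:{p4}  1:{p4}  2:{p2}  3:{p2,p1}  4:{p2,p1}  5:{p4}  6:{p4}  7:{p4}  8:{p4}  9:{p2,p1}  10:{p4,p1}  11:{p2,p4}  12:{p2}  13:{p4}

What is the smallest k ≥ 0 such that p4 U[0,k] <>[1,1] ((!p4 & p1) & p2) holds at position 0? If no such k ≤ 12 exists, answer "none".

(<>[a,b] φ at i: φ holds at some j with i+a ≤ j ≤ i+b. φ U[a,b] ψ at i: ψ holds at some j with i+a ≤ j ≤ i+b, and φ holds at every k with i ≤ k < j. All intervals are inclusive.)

Need earliest j ≥ 0 with <>[1,1] ((!p4 & p1) & p2), and p4 at every k in [0,j-1].
  j=0: rhs fails.
  j=1: rhs fails.
  j=2: rhs holds; lhs holds on [0,1]. k = 2.

2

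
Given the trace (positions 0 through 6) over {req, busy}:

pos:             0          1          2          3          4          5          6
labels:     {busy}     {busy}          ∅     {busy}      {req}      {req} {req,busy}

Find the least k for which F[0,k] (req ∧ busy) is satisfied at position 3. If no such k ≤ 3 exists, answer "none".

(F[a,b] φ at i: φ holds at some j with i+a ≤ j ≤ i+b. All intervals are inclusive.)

Scan j = 3,4,… for (req ∧ busy):
  j=3: fails
  j=4: fails
  j=5: fails
  j=6: holds
First hit at j=6, so smallest k = 6-3 = 3.

3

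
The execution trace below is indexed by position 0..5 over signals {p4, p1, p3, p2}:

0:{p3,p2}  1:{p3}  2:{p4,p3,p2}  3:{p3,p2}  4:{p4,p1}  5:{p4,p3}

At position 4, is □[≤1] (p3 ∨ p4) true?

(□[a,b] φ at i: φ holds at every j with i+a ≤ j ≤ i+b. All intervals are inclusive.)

Check (p3 ∨ p4) at every j in [4,5]:
  j=4: true
  j=5: true
All positions satisfy it → formula holds.

True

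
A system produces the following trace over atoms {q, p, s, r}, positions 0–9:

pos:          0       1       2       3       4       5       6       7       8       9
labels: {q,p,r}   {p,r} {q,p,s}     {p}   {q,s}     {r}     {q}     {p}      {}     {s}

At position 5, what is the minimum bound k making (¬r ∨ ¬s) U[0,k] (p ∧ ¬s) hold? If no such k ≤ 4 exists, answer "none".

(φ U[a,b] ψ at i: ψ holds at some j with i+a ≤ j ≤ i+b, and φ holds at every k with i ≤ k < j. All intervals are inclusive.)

Need earliest j ≥ 5 with (p ∧ ¬s), and (¬r ∨ ¬s) at every k in [5,j-1].
  j=5: rhs fails.
  j=6: rhs fails.
  j=7: rhs holds; lhs holds on [5,6]. k = 2.

2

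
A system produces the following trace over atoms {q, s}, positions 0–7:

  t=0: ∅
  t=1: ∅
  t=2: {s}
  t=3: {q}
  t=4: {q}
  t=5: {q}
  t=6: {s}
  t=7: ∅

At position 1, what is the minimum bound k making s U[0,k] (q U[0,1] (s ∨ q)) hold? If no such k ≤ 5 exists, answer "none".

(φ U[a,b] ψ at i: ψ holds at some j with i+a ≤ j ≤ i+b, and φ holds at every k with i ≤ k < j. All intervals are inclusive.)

none

Need earliest j ≥ 1 with (q U[0,1] (s ∨ q)), and s at every k in [1,j-1].
  j=1: rhs fails.
  j=2: rhs holds but lhs fails at k=1.
  j=3: rhs holds but lhs fails at k=1.
  j=4: rhs holds but lhs fails at k=1.
  j=5: rhs holds but lhs fails at k=1.
  j=6: rhs holds but lhs fails at k=1.
No witness within the range → none.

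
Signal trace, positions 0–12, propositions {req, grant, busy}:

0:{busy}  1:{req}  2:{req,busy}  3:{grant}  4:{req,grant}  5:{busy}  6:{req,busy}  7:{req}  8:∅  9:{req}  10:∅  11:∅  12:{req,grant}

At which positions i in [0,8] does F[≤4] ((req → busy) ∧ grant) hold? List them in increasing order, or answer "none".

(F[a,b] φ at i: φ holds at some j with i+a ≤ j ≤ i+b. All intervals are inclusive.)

Evaluate at each i in [0,8]:
  i=0: ✓ (witness j=3)
  i=1: ✓ (witness j=3)
  i=2: ✓ (witness j=3)
  i=3: ✓ (witness j=3)
  i=4: ✗ (none in [4,8])
  i=5: ✗ (none in [5,9])
  i=6: ✗ (none in [6,10])
  i=7: ✗ (none in [7,11])
  i=8: ✗ (none in [8,12])

0, 1, 2, 3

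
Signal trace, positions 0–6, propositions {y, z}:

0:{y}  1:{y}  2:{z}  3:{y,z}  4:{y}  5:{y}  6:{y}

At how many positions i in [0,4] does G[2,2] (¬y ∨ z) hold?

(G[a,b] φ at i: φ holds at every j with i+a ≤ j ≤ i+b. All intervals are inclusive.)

Evaluate at each i in [0,4]:
  i=0: ✓ (all of [2,2])
  i=1: ✓ (all of [3,3])
  i=2: ✗ (fails at j=4)
  i=3: ✗ (fails at j=5)
  i=4: ✗ (fails at j=6)
Positions where it holds: {0, 1} → 2.

2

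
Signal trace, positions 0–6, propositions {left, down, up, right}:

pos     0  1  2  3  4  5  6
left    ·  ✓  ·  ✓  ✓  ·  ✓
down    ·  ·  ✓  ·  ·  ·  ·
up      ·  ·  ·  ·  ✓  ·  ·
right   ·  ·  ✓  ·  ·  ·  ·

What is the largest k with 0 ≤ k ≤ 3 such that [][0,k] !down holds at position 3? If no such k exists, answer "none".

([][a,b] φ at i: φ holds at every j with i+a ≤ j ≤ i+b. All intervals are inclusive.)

3

!down must hold from j=3 onward; find where it first fails.
  j=3: holds
  j=4: holds
  j=5: holds
  j=6: holds
Holds through j=6; largest k = 3.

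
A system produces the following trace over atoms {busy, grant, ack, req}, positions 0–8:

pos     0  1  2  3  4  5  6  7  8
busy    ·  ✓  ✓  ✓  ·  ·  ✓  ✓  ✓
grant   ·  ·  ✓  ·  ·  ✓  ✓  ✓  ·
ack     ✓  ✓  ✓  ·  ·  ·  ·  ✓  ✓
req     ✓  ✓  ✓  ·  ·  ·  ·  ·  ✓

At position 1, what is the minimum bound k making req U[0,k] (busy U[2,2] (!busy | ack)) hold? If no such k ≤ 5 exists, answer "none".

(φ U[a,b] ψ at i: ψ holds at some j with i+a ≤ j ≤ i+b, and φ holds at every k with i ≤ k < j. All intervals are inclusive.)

1

Need earliest j ≥ 1 with (busy U[2,2] (!busy | ack)), and req at every k in [1,j-1].
  j=1: rhs fails.
  j=2: rhs holds; lhs holds on [1,1]. k = 1.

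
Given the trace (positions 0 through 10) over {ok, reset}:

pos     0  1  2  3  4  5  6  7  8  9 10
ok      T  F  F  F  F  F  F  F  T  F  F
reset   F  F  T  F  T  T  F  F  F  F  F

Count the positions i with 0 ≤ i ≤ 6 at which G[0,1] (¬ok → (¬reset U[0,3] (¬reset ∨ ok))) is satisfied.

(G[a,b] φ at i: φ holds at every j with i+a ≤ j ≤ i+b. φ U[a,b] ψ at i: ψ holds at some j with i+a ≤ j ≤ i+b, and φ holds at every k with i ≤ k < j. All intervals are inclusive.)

2

Evaluate at each i in [0,6]:
  i=0: ✓ (all of [0,1])
  i=1: ✗ (fails at j=2)
  i=2: ✗ (fails at j=2)
  i=3: ✗ (fails at j=4)
  i=4: ✗ (fails at j=4)
  i=5: ✗ (fails at j=5)
  i=6: ✓ (all of [6,7])
Positions where it holds: {0, 6} → 2.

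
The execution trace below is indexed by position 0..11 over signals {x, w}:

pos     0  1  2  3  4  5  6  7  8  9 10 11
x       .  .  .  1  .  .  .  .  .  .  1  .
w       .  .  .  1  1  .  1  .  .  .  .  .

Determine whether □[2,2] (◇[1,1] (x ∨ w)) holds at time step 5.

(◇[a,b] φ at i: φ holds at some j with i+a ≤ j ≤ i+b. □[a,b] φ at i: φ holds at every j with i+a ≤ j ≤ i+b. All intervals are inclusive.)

Check ◇[1,1] (x ∨ w) at every j in [7,7]:
  j=7: fails (none in [8,8])
Fails at j=7 → formula fails.

Does not hold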